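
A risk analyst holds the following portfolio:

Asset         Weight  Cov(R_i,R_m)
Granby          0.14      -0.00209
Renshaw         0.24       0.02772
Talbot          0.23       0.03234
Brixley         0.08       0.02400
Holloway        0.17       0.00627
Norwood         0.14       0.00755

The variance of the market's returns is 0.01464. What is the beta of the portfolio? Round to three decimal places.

1.219

β_Granby = -0.00209 / 0.01464 = -0.1428
β_Renshaw = 0.02772 / 0.01464 = 1.8934
β_Talbot = 0.03234 / 0.01464 = 2.2090
β_Brixley = 0.02400 / 0.01464 = 1.6393
β_Holloway = 0.00627 / 0.01464 = 0.4283
β_Norwood = 0.00755 / 0.01464 = 0.5157
β_P = Σ w_i β_i = 0.14×-0.1428 + 0.24×1.8934 + 0.23×2.2090 + 0.08×1.6393 + 0.17×0.4283 + 0.14×0.5157 = 1.2186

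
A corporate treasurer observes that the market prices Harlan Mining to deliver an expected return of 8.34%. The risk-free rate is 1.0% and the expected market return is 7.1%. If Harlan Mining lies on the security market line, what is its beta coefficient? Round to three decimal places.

1.203

MRP = 7.1% − 1.0% = 6.10%
β = (E(R) − R_f) / MRP = (8.34% − 1.0%) / 6.1% = 7.34% / 6.1% = 1.203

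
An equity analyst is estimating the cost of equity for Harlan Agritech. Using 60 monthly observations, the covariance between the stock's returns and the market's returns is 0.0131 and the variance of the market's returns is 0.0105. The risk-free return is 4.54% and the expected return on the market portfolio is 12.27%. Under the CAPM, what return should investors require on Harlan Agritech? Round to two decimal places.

β = Cov(R_i, R_m) / Var(R_m) = 0.0131 / 0.0105 = 1.2476
MRP = 12.27% − 4.54% = 7.73%
E(R) = R_f + β × MRP = 4.54% + 1.2476 × 7.73% = 14.18%

14.18%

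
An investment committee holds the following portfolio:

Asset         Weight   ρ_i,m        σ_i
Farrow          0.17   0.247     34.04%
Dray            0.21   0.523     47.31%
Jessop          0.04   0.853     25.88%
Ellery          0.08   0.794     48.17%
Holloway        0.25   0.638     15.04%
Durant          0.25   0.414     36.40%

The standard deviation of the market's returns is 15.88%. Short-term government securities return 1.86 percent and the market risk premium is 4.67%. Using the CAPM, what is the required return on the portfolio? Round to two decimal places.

β_Farrow = 0.247 × 34.04% / 15.88% = 0.5295
β_Dray = 0.523 × 47.31% / 15.88% = 1.5581
β_Jessop = 0.853 × 25.88% / 15.88% = 1.3902
β_Ellery = 0.794 × 48.17% / 15.88% = 2.4085
β_Holloway = 0.638 × 15.04% / 15.88% = 0.6043
β_Durant = 0.414 × 36.40% / 15.88% = 0.9490
β_P = Σ w_i β_i = 0.17×0.5295 + 0.21×1.5581 + 0.04×1.3902 + 0.08×2.4085 + 0.25×0.6043 + 0.25×0.9490 = 1.0538
E(R_P) = R_f + β_P × MRP = 1.86% + 1.0538 × 4.67% = 6.78%

6.78%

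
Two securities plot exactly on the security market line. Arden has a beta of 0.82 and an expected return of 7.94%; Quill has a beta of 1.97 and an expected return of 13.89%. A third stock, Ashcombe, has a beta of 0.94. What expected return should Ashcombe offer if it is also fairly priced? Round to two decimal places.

8.56%

MRP (SML slope) = (13.89% − 7.94%) / (1.97 − 0.82) = 5.95% / 1.15 = 5.1739%
R_f (intercept) = 7.94% − 0.82 × 5.1739% = 3.6974%
E(R_Ashcombe) = R_f + β × MRP = 3.6974% + 0.94 × 5.1739% = 8.56%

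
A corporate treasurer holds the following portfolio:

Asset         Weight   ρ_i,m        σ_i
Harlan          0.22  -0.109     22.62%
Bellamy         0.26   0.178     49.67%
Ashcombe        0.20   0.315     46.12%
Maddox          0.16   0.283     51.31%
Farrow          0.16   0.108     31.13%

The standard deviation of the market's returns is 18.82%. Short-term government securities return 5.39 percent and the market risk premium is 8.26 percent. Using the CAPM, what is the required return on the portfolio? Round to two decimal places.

8.69%

β_Harlan = -0.109 × 22.62% / 18.82% = -0.1310
β_Bellamy = 0.178 × 49.67% / 18.82% = 0.4698
β_Ashcombe = 0.315 × 46.12% / 18.82% = 0.7719
β_Maddox = 0.283 × 51.31% / 18.82% = 0.7716
β_Farrow = 0.108 × 31.13% / 18.82% = 0.1786
β_P = Σ w_i β_i = 0.22×-0.1310 + 0.26×0.4698 + 0.20×0.7719 + 0.16×0.7716 + 0.16×0.1786 = 0.3997
E(R_P) = R_f + β_P × MRP = 5.39% + 0.3997 × 8.26% = 8.69%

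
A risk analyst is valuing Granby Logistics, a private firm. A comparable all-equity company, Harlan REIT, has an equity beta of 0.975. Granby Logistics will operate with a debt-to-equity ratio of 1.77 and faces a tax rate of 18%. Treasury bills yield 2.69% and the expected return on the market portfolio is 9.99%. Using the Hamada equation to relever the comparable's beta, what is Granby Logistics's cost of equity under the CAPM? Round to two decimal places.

20.14%

β_L = β_U × [1 + (1 − t)(D/E)] = 0.975 × [1 + (1 − 0.18) × 1.77]
    = 0.975 × [1 + 0.82 × 1.77] = 0.975 × 2.4514 = 2.3901
MRP = 9.99% − 2.69% = 7.30%
E(R) = R_f + β_L × MRP = 2.69% + 2.3901 × 7.30% = 20.14%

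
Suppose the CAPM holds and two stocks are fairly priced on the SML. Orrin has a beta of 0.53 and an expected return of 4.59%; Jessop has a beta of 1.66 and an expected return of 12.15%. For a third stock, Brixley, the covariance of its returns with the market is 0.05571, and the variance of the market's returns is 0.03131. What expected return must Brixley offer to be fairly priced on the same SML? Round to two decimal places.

12.95%

MRP = (12.15% − 4.59%) / (1.66 − 0.53) = 6.6903%
R_f = 4.59% − 0.53 × 6.6903% = 1.0441%
β_Brixley = Cov / Var(R_m) = 0.05571 / 0.03131 = 1.7793
E(R_Brixley) = R_f + β × MRP = 1.0441% + 1.7793 × 6.6903% = 12.95%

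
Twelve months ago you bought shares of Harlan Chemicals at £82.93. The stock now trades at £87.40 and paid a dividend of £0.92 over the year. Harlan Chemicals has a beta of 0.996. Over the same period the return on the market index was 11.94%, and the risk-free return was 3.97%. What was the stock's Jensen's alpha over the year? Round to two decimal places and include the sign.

-5.41%

Realised HPR = (P1 + D1 − P0) / P0 = (87.40 + 0.92 − 82.93) / 82.93 = 5.39 / 82.93 = 6.4995%
MRP = 11.94% − 3.97% = 7.97%
CAPM required = R_f + β·MRP = 3.97% + 0.996 × 7.97% = 11.90812%
α = realised − required = 6.4995% − 11.90812% = -5.41%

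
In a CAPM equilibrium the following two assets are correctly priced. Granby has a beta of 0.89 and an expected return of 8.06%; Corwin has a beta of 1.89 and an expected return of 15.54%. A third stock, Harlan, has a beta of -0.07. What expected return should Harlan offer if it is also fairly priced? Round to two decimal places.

MRP (SML slope) = (15.54% − 8.06%) / (1.89 − 0.89) = 7.48% / 1.00 = 7.4800%
R_f (intercept) = 8.06% − 0.89 × 7.4800% = 1.4028%
E(R_Harlan) = R_f + β × MRP = 1.4028% + -0.07 × 7.4800% = 0.88%

0.88%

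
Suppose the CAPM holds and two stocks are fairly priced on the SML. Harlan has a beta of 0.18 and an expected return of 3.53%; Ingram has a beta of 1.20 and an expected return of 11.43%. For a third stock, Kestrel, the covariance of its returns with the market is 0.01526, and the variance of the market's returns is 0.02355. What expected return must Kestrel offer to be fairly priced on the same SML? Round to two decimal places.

7.15%

MRP = (11.43% − 3.53%) / (1.20 − 0.18) = 7.7451%
R_f = 3.53% − 0.18 × 7.7451% = 2.1359%
β_Kestrel = Cov / Var(R_m) = 0.01526 / 0.02355 = 0.6480
E(R_Kestrel) = R_f + β × MRP = 2.1359% + 0.6480 × 7.7451% = 7.15%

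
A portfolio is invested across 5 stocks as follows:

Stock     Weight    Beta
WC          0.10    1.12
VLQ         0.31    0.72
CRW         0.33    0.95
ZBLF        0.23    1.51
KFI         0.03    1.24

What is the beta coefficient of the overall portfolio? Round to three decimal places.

1.033

β_P = Σ w_i β_i = 0.10×1.12 + 0.31×0.72 + 0.33×0.95 + 0.23×1.51 + 0.03×1.24 = 1.0332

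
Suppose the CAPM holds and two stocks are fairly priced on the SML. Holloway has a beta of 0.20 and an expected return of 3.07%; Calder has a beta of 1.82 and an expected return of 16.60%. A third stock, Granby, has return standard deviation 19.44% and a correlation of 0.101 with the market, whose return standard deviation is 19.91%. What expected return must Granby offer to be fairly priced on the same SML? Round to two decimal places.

2.22%

MRP = (16.60% − 3.07%) / (1.82 − 0.20) = 8.3519%
R_f = 3.07% − 0.20 × 8.3519% = 1.3996%
β_Granby = ρ·σ_i/σ_m = 0.101 × 19.44 / 19.91 = 0.0986
E(R_Granby) = R_f + β × MRP = 1.3996% + 0.0986 × 8.3519% = 2.22%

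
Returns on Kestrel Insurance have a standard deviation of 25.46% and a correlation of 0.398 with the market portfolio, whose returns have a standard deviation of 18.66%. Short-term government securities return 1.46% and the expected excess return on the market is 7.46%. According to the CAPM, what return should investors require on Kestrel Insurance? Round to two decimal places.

β = ρ × σ_i / σ_m = 0.398 × 25.46% / 18.66% = 0.5430
E(R) = 1.46% + 0.5430 × 7.46% = 5.51%

5.51%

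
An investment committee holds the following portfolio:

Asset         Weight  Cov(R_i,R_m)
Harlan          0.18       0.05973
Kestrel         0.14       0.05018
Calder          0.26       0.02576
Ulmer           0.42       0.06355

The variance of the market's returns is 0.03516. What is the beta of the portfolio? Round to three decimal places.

1.455

β_Harlan = 0.05973 / 0.03516 = 1.6988
β_Kestrel = 0.05018 / 0.03516 = 1.4272
β_Calder = 0.02576 / 0.03516 = 0.7327
β_Ulmer = 0.06355 / 0.03516 = 1.8075
β_P = Σ w_i β_i = 0.18×1.6988 + 0.14×1.4272 + 0.26×0.7327 + 0.42×1.8075 = 1.4552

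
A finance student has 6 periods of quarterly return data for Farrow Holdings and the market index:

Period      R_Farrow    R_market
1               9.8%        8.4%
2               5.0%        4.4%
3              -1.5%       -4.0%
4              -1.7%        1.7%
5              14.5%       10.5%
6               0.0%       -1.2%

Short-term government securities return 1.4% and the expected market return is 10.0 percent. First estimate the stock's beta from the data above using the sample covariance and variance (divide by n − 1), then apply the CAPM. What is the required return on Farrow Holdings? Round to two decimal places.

Mean R_i = (9.8 + 5.0 − 1.5 − 1.7 + 14.5 + 0.0) / 6 = 4.3500%
Mean R_m = (8.4 + 4.4 − 4.0 + 1.7 + 10.5 − 1.2) / 6 = 3.3000%
Σ(R_i − R̄_i)(R_m − R̄_m) = 173.5500  ⇒  Cov = 173.5500 / 5 = 34.7100
Σ(R_m − R̄_m)² = 155.1600  ⇒  Var(R_m) = 155.1600 / 5 = 31.0320
β = Cov / Var(R_m) = 34.7100 / 31.0320 = 1.1185
MRP = 10.0% − 1.4% = 8.60%
E(R) = R_f + β × MRP = 1.4% + 1.1185 × 8.6% = 11.02%

11.02%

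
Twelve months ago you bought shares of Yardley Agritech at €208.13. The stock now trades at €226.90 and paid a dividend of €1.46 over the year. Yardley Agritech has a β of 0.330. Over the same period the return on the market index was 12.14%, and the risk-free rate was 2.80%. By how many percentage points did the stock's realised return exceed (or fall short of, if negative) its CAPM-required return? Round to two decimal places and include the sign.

+3.84%

Realised HPR = (P1 + D1 − P0) / P0 = (226.90 + 1.46 − 208.13) / 208.13 = 20.23 / 208.13 = 9.7199%
MRP = 12.14% − 2.80% = 9.34%
CAPM required = R_f + β·MRP = 2.80% + 0.330 × 9.34% = 5.88220%
α = realised − required = 9.7199% − 5.88220% = +3.84%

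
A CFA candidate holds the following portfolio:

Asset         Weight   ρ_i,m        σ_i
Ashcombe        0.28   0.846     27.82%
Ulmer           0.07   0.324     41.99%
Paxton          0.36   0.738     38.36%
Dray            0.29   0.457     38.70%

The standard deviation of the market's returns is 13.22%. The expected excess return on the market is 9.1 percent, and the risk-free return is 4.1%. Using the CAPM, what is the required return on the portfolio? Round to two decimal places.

19.84%

β_Ashcombe = 0.846 × 27.82% / 13.22% = 1.7803
β_Ulmer = 0.324 × 41.99% / 13.22% = 1.0291
β_Paxton = 0.738 × 38.36% / 13.22% = 2.1414
β_Dray = 0.457 × 38.70% / 13.22% = 1.3378
β_P = Σ w_i β_i = 0.28×1.7803 + 0.07×1.0291 + 0.36×2.1414 + 0.29×1.3378 = 1.7294
E(R_P) = R_f + β_P × MRP = 4.1% + 1.7294 × 9.1% = 19.84%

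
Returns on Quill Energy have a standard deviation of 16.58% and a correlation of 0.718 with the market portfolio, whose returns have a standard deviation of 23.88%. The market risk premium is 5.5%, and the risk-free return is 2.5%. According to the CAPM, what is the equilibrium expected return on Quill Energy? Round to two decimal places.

5.24%

β = ρ × σ_i / σ_m = 0.718 × 16.58% / 23.88% = 0.4985
E(R) = 2.5% + 0.4985 × 5.5% = 5.24%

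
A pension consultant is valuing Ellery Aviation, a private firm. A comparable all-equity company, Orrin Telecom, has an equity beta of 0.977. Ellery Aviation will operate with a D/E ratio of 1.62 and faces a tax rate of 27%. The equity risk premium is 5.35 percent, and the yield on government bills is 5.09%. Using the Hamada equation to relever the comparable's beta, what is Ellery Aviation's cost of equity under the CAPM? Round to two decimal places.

β_L = β_U × [1 + (1 − t)(D/E)] = 0.977 × [1 + (1 − 0.27) × 1.62]
    = 0.977 × [1 + 0.73 × 1.62] = 0.977 × 2.1826 = 2.1324
E(R) = R_f + β_L × MRP = 5.09% + 2.1324 × 5.35% = 16.50%

16.50%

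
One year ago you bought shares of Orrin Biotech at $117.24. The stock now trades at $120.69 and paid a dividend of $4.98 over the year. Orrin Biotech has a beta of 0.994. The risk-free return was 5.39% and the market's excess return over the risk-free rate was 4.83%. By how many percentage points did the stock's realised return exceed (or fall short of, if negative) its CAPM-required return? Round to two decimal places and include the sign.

Realised HPR = (P1 + D1 − P0) / P0 = (120.69 + 4.98 − 117.24) / 117.24 = 8.43 / 117.24 = 7.1904%
CAPM required = R_f + β·MRP = 5.39% + 0.994 × 4.83% = 10.19102%
α = realised − required = 7.1904% − 10.19102% = -3.00%

-3.00%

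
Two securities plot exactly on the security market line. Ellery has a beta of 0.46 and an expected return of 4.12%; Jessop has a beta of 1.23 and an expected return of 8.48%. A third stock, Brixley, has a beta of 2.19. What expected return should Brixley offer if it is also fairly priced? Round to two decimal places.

MRP (SML slope) = (8.48% − 4.12%) / (1.23 − 0.46) = 4.36% / 0.77 = 5.6623%
R_f (intercept) = 4.12% − 0.46 × 5.6623% = 1.5153%
E(R_Brixley) = R_f + β × MRP = 1.5153% + 2.19 × 5.6623% = 13.92%

13.92%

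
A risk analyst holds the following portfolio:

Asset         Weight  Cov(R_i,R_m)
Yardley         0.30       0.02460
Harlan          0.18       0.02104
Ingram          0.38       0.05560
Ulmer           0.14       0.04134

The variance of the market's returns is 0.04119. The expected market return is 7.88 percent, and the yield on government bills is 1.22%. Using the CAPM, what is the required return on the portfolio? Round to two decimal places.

7.38%

β_Yardley = 0.02460 / 0.04119 = 0.5972
β_Harlan = 0.02104 / 0.04119 = 0.5108
β_Ingram = 0.05560 / 0.04119 = 1.3498
β_Ulmer = 0.04134 / 0.04119 = 1.0036
β_P = Σ w_i β_i = 0.30×0.5972 + 0.18×0.5108 + 0.38×1.3498 + 0.14×1.0036 = 0.9245
MRP = 7.88% − 1.22% = 6.66%
E(R_P) = R_f + β_P × MRP = 1.22% + 0.9245 × 6.66% = 7.38%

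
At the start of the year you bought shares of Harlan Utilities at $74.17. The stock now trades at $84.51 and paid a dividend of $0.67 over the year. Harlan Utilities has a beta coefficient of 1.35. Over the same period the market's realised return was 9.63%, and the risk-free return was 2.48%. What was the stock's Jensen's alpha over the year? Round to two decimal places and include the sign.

+2.71%

Realised HPR = (P1 + D1 − P0) / P0 = (84.51 + 0.67 − 74.17) / 74.17 = 11.01 / 74.17 = 14.8443%
MRP = 9.63% − 2.48% = 7.15%
CAPM required = R_f + β·MRP = 2.48% + 1.35 × 7.15% = 12.1325%
α = realised − required = 14.8443% − 12.1325% = +2.71%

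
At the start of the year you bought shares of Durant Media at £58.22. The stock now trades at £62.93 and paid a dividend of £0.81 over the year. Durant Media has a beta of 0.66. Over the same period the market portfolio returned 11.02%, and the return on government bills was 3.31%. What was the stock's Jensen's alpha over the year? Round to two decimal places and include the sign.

Realised HPR = (P1 + D1 − P0) / P0 = (62.93 + 0.81 − 58.22) / 58.22 = 5.52 / 58.22 = 9.4813%
MRP = 11.02% − 3.31% = 7.71%
CAPM required = R_f + β·MRP = 3.31% + 0.66 × 7.71% = 8.3986%
α = realised − required = 9.4813% − 8.3986% = +1.08%

+1.08%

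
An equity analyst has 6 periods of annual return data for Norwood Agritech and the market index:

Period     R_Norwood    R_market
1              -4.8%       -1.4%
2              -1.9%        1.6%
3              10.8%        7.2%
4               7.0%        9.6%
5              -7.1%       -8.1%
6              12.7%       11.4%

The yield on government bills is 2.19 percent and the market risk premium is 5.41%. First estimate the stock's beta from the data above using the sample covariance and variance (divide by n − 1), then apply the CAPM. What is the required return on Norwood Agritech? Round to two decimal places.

7.97%

Mean R_i = (-4.8 − 1.9 + 10.8 + 7.0 − 7.1 + 12.7) / 6 = 2.7833%
Mean R_m = (-1.4 + 1.6 + 7.2 + 9.6 − 8.1 + 11.4) / 6 = 3.3833%
Σ(R_i − R̄_i)(R_m − R̄_m) = 294.4283  ⇒  Cov = 294.4283 / 5 = 58.8857
Σ(R_m − R̄_m)² = 275.4083  ⇒  Var(R_m) = 275.4083 / 5 = 55.0817
β = Cov / Var(R_m) = 58.8857 / 55.0817 = 1.0691
E(R) = R_f + β × MRP = 2.19% + 1.0691 × 5.41% = 7.97%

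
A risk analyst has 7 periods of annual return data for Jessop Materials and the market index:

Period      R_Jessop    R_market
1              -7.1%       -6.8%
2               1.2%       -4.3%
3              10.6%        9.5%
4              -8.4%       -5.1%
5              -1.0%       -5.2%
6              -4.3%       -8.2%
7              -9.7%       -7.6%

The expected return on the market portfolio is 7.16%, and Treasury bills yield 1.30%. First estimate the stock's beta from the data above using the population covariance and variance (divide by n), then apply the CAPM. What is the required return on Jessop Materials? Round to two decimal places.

7.25%

Mean R_i = (-7.1 + 1.2 + 10.6 − 8.4 − 1.0 − 4.3 − 9.7) / 7 = -2.6714%
Mean R_m = (-6.8 − 4.3 + 9.5 − 5.1 − 5.2 − 8.2 − 7.6) / 7 = -3.9571%
Σ(R_i − R̄_i)(R_m − R̄_m) = 226.8414  ⇒  Cov = 226.8414 / 7 = 32.4059
Σ(R_m − R̄_m)² = 223.4171  ⇒  Var(R_m) = 223.4171 / 7 = 31.9167
β = Cov / Var(R_m) = 32.4059 / 31.9167 = 1.0153
MRP = 7.16% − 1.30% = 5.86%
E(R) = R_f + β × MRP = 1.30% + 1.0153 × 5.86% = 7.25%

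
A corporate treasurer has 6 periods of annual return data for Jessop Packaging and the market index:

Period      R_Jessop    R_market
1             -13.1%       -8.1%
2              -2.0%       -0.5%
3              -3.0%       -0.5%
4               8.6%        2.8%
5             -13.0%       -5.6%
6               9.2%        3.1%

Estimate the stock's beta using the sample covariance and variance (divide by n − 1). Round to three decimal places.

Mean R_i = (-13.1 − 2.0 − 3.0 + 8.6 − 13.0 + 9.2) / 6 = -2.2167%
Mean R_m = (-8.1 − 0.5 − 0.5 + 2.8 − 5.6 + 3.1) / 6 = -1.4667%
Σ(R_i − R̄_i)(R_m − R̄_m) = 214.5033  ⇒  Cov = 214.5033 / 5 = 42.9007
Σ(R_m − R̄_m)² = 102.0133  ⇒  Var(R_m) = 102.0133 / 5 = 20.4027
β = Cov / Var(R_m) = 42.9007 / 20.4027 = 2.1027

2.103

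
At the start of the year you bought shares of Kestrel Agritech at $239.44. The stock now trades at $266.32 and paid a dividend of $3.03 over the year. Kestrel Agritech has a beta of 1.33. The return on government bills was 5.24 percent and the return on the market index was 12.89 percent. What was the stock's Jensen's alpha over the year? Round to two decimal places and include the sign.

-2.92%

Realised HPR = (P1 + D1 − P0) / P0 = (266.32 + 3.03 − 239.44) / 239.44 = 29.91 / 239.44 = 12.4916%
MRP = 12.89% − 5.24% = 7.65%
CAPM required = R_f + β·MRP = 5.24% + 1.33 × 7.65% = 15.4145%
α = realised − required = 12.4916% − 15.4145% = -2.92%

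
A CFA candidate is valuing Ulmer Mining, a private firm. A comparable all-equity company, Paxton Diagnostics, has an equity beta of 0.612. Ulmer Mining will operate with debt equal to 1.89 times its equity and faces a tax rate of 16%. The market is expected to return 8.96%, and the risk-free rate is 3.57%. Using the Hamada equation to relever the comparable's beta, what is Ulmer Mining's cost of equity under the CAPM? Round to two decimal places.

12.11%

β_L = β_U × [1 + (1 − t)(D/E)] = 0.612 × [1 + (1 − 0.16) × 1.89]
    = 0.612 × [1 + 0.84 × 1.89] = 0.612 × 2.5876 = 1.5836
MRP = 8.96% − 3.57% = 5.39%
E(R) = R_f + β_L × MRP = 3.57% + 1.5836 × 5.39% = 12.11%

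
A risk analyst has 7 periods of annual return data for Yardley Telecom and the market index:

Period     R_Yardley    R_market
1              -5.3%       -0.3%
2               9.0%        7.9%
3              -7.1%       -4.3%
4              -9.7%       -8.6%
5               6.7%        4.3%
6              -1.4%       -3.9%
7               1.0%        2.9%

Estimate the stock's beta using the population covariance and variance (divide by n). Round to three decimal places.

1.129

Mean R_i = (-5.3 + 9.0 − 7.1 − 9.7 + 6.7 − 1.4 + 1.0) / 7 = -0.9714%
Mean R_m = (-0.3 + 7.9 − 4.3 − 8.6 + 4.3 − 3.9 + 2.9) / 7 = -0.2857%
Σ(R_i − R̄_i)(R_m − R̄_m) = 221.8671  ⇒  Cov = 221.8671 / 7 = 31.6953
Σ(R_m − R̄_m)² = 196.4886  ⇒  Var(R_m) = 196.4886 / 7 = 28.0698
β = Cov / Var(R_m) = 31.6953 / 28.0698 = 1.1292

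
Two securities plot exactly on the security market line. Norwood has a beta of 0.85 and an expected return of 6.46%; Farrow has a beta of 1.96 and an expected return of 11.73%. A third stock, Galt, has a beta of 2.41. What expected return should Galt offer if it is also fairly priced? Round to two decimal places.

13.87%

MRP (SML slope) = (11.73% − 6.46%) / (1.96 − 0.85) = 5.27% / 1.11 = 4.7477%
R_f (intercept) = 6.46% − 0.85 × 4.7477% = 2.4245%
E(R_Galt) = R_f + β × MRP = 2.4245% + 2.41 × 4.7477% = 13.87%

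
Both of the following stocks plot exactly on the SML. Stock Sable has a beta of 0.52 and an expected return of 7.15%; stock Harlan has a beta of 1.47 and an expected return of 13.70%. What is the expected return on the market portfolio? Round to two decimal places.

Both satisfy E(R) = R_f + β·MRP, so the slope of the SML is
MRP = (13.70% − 7.15%) / (1.47 − 0.52) = 6.55% / 0.95 = 6.8947%
R_f = E(R_Sable) − β_Sable·MRP = 7.15% − 0.52 × 6.8947% = 3.5648%
E(R_m) = R_f + MRP = 3.5648% + 6.8947% = 10.46%

10.46%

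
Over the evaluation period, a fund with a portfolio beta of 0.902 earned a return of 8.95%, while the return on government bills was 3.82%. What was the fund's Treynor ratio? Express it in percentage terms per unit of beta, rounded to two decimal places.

Treynor = (R_P − R_f) / β_P = (8.95% − 3.82%) / 0.9020 = 5.13% / 0.9020 = 5.69%

5.69%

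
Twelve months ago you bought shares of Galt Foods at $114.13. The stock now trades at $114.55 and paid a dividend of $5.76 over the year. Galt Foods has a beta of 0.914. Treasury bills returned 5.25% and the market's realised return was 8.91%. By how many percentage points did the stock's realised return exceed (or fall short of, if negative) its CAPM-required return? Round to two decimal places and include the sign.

-3.18%

Realised HPR = (P1 + D1 − P0) / P0 = (114.55 + 5.76 − 114.13) / 114.13 = 6.18 / 114.13 = 5.4149%
MRP = 8.91% − 5.25% = 3.66%
CAPM required = R_f + β·MRP = 5.25% + 0.914 × 3.66% = 8.59524%
α = realised − required = 5.4149% − 8.59524% = -3.18%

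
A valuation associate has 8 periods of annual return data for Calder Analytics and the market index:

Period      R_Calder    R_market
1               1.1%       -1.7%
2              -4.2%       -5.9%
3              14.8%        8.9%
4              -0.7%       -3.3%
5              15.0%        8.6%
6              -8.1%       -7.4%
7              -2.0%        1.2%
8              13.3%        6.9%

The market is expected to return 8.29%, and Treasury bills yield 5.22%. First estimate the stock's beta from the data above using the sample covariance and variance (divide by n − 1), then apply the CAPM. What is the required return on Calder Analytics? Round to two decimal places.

9.42%

Mean R_i = (1.1 − 4.2 + 14.8 − 0.7 + 15.0 − 8.1 − 2.0 + 13.3) / 8 = 3.6500%
Mean R_m = (-1.7 − 5.9 + 8.9 − 3.3 + 8.6 − 7.4 + 1.2 + 6.9) / 8 = 0.9125%
Σ(R_i − R̄_i)(R_m − R̄_m) = 408.6050  ⇒  Cov = 408.6050 / 7 = 58.3721
Σ(R_m − R̄_m)² = 298.9088  ⇒  Var(R_m) = 298.9088 / 7 = 42.7013
β = Cov / Var(R_m) = 58.3721 / 42.7013 = 1.3670
MRP = 8.29% − 5.22% = 3.07%
E(R) = R_f + β × MRP = 5.22% + 1.3670 × 3.07% = 9.42%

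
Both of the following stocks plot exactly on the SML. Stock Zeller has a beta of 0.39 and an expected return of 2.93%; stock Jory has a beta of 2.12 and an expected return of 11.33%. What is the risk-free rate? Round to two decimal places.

1.04%

Both satisfy E(R) = R_f + β·MRP, so the slope of the SML is
MRP = (11.33% − 2.93%) / (2.12 − 0.39) = 8.40% / 1.73 = 4.8555%
R_f = E(R_Zeller) − β_Zeller·MRP = 2.93% − 0.39 × 4.8555% = 1.0364%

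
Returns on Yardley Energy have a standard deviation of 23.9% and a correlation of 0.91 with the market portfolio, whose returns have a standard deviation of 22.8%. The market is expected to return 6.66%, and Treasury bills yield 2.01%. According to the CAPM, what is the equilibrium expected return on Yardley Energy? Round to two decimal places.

β = ρ × σ_i / σ_m = 0.91 × 23.9% / 22.8% = 0.9539
MRP = 6.66% − 2.01% = 4.65%
E(R) = 2.01% + 0.9539 × 4.65% = 6.45%

6.45%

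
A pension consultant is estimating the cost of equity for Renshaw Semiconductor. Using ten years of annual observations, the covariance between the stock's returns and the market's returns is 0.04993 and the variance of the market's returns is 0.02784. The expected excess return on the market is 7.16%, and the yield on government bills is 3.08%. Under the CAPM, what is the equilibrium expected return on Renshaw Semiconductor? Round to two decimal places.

β = Cov(R_i, R_m) / Var(R_m) = 0.04993 / 0.02784 = 1.7935
E(R) = R_f + β × MRP = 3.08% + 1.7935 × 7.16% = 15.92%

15.92%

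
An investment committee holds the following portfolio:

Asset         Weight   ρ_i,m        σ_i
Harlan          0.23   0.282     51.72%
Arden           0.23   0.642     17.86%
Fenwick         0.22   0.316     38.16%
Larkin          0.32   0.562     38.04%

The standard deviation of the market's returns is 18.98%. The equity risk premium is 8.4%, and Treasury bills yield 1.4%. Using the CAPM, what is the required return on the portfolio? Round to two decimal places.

8.25%

β_Harlan = 0.282 × 51.72% / 18.98% = 0.7684
β_Arden = 0.642 × 17.86% / 18.98% = 0.6041
β_Fenwick = 0.316 × 38.16% / 18.98% = 0.6353
β_Larkin = 0.562 × 38.04% / 18.98% = 1.1264
β_P = Σ w_i β_i = 0.23×0.7684 + 0.23×0.6041 + 0.22×0.6353 + 0.32×1.1264 = 0.8159
E(R_P) = R_f + β_P × MRP = 1.4% + 0.8159 × 8.4% = 8.25%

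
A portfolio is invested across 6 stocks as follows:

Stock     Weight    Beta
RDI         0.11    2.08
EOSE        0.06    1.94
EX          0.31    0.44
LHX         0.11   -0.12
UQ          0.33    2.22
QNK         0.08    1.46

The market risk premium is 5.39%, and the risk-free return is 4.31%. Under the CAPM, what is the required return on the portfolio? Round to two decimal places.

β_P = Σ w_i β_i = 0.11×2.08 + 0.06×1.94 + 0.31×0.44 + 0.11×-0.12 + 0.33×2.22 + 0.08×1.46 = 1.3178
E(R_P) = R_f + β_P × MRP = 4.31% + 1.3178 × 5.39% = 11.41%

11.41%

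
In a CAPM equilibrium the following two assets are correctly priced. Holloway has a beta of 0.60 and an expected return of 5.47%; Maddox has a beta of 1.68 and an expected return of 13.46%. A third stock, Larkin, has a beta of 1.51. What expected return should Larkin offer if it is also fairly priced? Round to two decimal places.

MRP (SML slope) = (13.46% − 5.47%) / (1.68 − 0.60) = 7.99% / 1.08 = 7.3981%
R_f (intercept) = 5.47% − 0.60 × 7.3981% = 1.0311%
E(R_Larkin) = R_f + β × MRP = 1.0311% + 1.51 × 7.3981% = 12.20%

12.20%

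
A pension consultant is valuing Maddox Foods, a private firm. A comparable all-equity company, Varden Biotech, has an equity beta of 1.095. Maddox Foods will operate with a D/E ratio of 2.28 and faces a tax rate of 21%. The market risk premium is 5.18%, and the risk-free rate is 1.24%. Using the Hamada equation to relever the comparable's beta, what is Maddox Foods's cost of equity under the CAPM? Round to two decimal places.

β_L = β_U × [1 + (1 − t)(D/E)] = 1.095 × [1 + (1 − 0.21) × 2.28]
    = 1.095 × [1 + 0.79 × 2.28] = 1.095 × 2.8012 = 3.0673
E(R) = R_f + β_L × MRP = 1.24% + 3.0673 × 5.18% = 17.13%

17.13%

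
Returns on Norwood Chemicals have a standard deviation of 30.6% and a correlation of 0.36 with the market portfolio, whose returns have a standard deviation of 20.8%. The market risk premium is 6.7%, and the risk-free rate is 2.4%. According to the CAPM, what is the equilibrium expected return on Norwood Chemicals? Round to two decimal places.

5.95%

β = ρ × σ_i / σ_m = 0.36 × 30.6% / 20.8% = 0.5296
E(R) = 2.4% + 0.5296 × 6.7% = 5.95%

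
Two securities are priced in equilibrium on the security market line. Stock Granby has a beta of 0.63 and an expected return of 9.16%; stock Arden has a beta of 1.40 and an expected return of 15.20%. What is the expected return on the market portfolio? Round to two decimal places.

12.06%

Both satisfy E(R) = R_f + β·MRP, so the slope of the SML is
MRP = (15.20% − 9.16%) / (1.40 − 0.63) = 6.04% / 0.77 = 7.8442%
R_f = E(R_Granby) − β_Granby·MRP = 9.16% − 0.63 × 7.8442% = 4.2182%
E(R_m) = R_f + MRP = 4.2182% + 7.8442% = 12.06%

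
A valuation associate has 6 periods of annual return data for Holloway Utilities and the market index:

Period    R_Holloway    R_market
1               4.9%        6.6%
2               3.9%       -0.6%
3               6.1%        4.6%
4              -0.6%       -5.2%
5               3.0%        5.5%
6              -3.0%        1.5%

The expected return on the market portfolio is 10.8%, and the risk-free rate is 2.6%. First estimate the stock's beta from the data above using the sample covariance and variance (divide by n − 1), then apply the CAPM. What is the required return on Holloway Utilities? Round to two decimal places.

Mean R_i = (4.9 + 3.9 + 6.1 − 0.6 + 3.0 − 3.0) / 6 = 2.3833%
Mean R_m = (6.6 − 0.6 + 4.6 − 5.2 + 5.5 + 1.5) / 6 = 2.0667%
Σ(R_i − R̄_i)(R_m − R̄_m) = 43.6267  ⇒  Cov = 43.6267 / 5 = 8.7253
Σ(R_m − R̄_m)² = 98.9933  ⇒  Var(R_m) = 98.9933 / 5 = 19.7987
β = Cov / Var(R_m) = 8.7253 / 19.7987 = 0.4407
MRP = 10.8% − 2.6% = 8.20%
E(R) = R_f + β × MRP = 2.6% + 0.4407 × 8.2% = 6.21%

6.21%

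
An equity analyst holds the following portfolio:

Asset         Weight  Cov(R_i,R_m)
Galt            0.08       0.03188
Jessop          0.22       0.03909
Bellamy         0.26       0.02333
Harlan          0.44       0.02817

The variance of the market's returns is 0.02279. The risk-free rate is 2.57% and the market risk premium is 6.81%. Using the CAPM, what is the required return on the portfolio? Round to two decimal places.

β_Galt = 0.03188 / 0.02279 = 1.3989
β_Jessop = 0.03909 / 0.02279 = 1.7152
β_Bellamy = 0.02333 / 0.02279 = 1.0237
β_Harlan = 0.02817 / 0.02279 = 1.2361
β_P = Σ w_i β_i = 0.08×1.3989 + 0.22×1.7152 + 0.26×1.0237 + 0.44×1.2361 = 1.2993
E(R_P) = R_f + β_P × MRP = 2.57% + 1.2993 × 6.81% = 11.42%

11.42%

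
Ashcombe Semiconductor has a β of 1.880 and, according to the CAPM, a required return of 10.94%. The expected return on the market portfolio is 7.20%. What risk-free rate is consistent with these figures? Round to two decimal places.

2.95%

E(R) = R_f + β(E(R_m) − R_f) = R_f(1 − β) + β·E(R_m)
10.94% = R_f × (1 − 1.880) + 1.880 × 7.20%
10.94% = R_f × -0.880 + 13.53600%
R_f = (10.94% − 13.53600%) / -0.880 = 2.95%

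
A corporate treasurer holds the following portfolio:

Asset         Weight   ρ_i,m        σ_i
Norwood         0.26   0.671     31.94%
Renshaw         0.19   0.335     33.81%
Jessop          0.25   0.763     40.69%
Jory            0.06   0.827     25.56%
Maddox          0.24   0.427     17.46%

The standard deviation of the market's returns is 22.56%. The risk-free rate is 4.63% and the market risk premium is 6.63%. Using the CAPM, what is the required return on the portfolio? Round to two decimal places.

β_Norwood = 0.671 × 31.94% / 22.56% = 0.9500
β_Renshaw = 0.335 × 33.81% / 22.56% = 0.5021
β_Jessop = 0.763 × 40.69% / 22.56% = 1.3762
β_Jory = 0.827 × 25.56% / 22.56% = 0.9370
β_Maddox = 0.427 × 17.46% / 22.56% = 0.3305
β_P = Σ w_i β_i = 0.26×0.9500 + 0.19×0.5021 + 0.25×1.3762 + 0.06×0.9370 + 0.24×0.3305 = 0.8220
E(R_P) = R_f + β_P × MRP = 4.63% + 0.8220 × 6.63% = 10.08%

10.08%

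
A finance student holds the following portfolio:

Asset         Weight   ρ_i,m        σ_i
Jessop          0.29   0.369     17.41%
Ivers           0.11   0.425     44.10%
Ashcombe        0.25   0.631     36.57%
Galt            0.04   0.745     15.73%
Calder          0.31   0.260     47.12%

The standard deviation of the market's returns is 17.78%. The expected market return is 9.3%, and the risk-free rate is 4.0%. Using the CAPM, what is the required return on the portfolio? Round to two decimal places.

β_Jessop = 0.369 × 17.41% / 17.78% = 0.3613
β_Ivers = 0.425 × 44.10% / 17.78% = 1.0541
β_Ashcombe = 0.631 × 36.57% / 17.78% = 1.2978
β_Galt = 0.745 × 15.73% / 17.78% = 0.6591
β_Calder = 0.260 × 47.12% / 17.78% = 0.6890
β_P = Σ w_i β_i = 0.29×0.3613 + 0.11×1.0541 + 0.25×1.2978 + 0.04×0.6591 + 0.31×0.6890 = 0.7851
MRP = 9.3% − 4.0% = 5.30%
E(R_P) = R_f + β_P × MRP = 4.0% + 0.7851 × 5.3% = 8.16%

8.16%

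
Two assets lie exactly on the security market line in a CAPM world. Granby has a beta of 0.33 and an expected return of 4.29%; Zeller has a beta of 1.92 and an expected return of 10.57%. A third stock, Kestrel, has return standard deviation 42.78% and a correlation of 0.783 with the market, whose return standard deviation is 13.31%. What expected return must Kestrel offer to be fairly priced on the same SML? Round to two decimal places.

MRP = (10.57% − 4.29%) / (1.92 − 0.33) = 3.9497%
R_f = 4.29% − 0.33 × 3.9497% = 2.9866%
β_Kestrel = ρ·σ_i/σ_m = 0.783 × 42.78 / 13.31 = 2.5167
E(R_Kestrel) = R_f + β × MRP = 2.9866% + 2.5167 × 3.9497% = 12.93%

12.93%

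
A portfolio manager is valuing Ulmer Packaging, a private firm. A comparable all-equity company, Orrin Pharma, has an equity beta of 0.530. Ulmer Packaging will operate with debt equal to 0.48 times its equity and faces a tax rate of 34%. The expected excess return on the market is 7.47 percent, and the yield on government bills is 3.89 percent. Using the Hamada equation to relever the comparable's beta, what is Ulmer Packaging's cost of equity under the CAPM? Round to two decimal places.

β_L = β_U × [1 + (1 − t)(D/E)] = 0.530 × [1 + (1 − 0.34) × 0.48]
    = 0.530 × [1 + 0.66 × 0.48] = 0.530 × 1.3168 = 0.6979
E(R) = R_f + β_L × MRP = 3.89% + 0.6979 × 7.47% = 9.10%

9.10%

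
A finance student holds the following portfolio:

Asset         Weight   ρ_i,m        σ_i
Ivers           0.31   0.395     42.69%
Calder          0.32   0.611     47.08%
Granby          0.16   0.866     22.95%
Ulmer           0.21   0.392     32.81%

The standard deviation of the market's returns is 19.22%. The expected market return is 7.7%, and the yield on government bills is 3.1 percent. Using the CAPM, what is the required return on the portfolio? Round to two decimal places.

β_Ivers = 0.395 × 42.69% / 19.22% = 0.8773
β_Calder = 0.611 × 47.08% / 19.22% = 1.4967
β_Granby = 0.866 × 22.95% / 19.22% = 1.0341
β_Ulmer = 0.392 × 32.81% / 19.22% = 0.6692
β_P = Σ w_i β_i = 0.31×0.8773 + 0.32×1.4967 + 0.16×1.0341 + 0.21×0.6692 = 1.0569
MRP = 7.7% − 3.1% = 4.60%
E(R_P) = R_f + β_P × MRP = 3.1% + 1.0569 × 4.6% = 7.96%

7.96%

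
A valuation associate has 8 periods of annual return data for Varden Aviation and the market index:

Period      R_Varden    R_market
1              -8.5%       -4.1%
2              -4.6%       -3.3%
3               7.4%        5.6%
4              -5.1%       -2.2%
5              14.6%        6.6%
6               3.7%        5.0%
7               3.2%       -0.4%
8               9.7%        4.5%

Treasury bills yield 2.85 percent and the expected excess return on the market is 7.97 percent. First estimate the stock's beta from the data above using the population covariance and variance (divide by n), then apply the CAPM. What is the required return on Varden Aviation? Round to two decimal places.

16.36%

Mean R_i = (-8.5 − 4.6 + 7.4 − 5.1 + 14.6 + 3.7 + 3.2 + 9.7) / 8 = 2.5500%
Mean R_m = (-4.1 − 3.3 + 5.6 − 2.2 + 6.6 + 5.0 − 0.4 + 4.5) / 8 = 1.4625%
Σ(R_i − R̄_i)(R_m − R̄_m) = 230.0850  ⇒  Cov = 230.0850 / 8 = 28.7606
Σ(R_m − R̄_m)² = 135.7588  ⇒  Var(R_m) = 135.7588 / 8 = 16.9699
β = Cov / Var(R_m) = 28.7606 / 16.9699 = 1.6948
E(R) = R_f + β × MRP = 2.85% + 1.6948 × 7.97% = 16.36%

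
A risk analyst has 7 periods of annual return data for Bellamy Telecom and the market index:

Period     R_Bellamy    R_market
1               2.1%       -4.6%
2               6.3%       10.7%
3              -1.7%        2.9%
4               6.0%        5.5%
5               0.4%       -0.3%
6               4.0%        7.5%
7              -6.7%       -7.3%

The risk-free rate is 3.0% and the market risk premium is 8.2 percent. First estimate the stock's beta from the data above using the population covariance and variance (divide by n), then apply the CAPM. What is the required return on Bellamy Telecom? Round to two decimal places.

Mean R_i = (2.1 + 6.3 − 1.7 + 6.0 + 0.4 + 4.0 − 6.7) / 7 = 1.4857%
Mean R_m = (-4.6 + 10.7 + 2.9 + 5.5 − 0.3 + 7.5 − 7.3) / 7 = 2.0571%
Σ(R_i − R̄_i)(R_m − R̄_m) = 143.2157  ⇒  Cov = 143.2157 / 7 = 20.4594
Σ(R_m − R̄_m)² = 254.3171  ⇒  Var(R_m) = 254.3171 / 7 = 36.3310
β = Cov / Var(R_m) = 20.4594 / 36.3310 = 0.5631
E(R) = R_f + β × MRP = 3.0% + 0.5631 × 8.2% = 7.62%

7.62%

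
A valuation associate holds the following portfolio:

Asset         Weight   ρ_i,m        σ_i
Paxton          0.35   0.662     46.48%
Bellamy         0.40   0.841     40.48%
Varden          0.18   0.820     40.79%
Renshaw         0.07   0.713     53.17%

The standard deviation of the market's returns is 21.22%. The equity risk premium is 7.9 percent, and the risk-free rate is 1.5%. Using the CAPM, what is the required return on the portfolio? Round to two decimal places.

13.81%

β_Paxton = 0.662 × 46.48% / 21.22% = 1.4500
β_Bellamy = 0.841 × 40.48% / 21.22% = 1.6043
β_Varden = 0.820 × 40.79% / 21.22% = 1.5762
β_Renshaw = 0.713 × 53.17% / 21.22% = 1.7865
β_P = Σ w_i β_i = 0.35×1.4500 + 0.40×1.6043 + 0.18×1.5762 + 0.07×1.7865 = 1.5580
E(R_P) = R_f + β_P × MRP = 1.5% + 1.5580 × 7.9% = 13.81%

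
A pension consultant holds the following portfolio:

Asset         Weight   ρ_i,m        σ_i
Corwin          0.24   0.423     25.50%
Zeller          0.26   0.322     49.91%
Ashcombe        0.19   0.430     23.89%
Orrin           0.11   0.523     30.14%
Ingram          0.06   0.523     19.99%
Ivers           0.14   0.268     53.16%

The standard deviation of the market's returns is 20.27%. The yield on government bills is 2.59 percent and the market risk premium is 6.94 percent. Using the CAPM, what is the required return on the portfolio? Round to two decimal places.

7.07%

β_Corwin = 0.423 × 25.50% / 20.27% = 0.5321
β_Zeller = 0.322 × 49.91% / 20.27% = 0.7928
β_Ashcombe = 0.430 × 23.89% / 20.27% = 0.5068
β_Orrin = 0.523 × 30.14% / 20.27% = 0.7777
β_Ingram = 0.523 × 19.99% / 20.27% = 0.5158
β_Ivers = 0.268 × 53.16% / 20.27% = 0.7029
β_P = Σ w_i β_i = 0.24×0.5321 + 0.26×0.7928 + 0.19×0.5068 + 0.11×0.7777 + 0.06×0.5158 + 0.14×0.7029 = 0.6450
E(R_P) = R_f + β_P × MRP = 2.59% + 0.6450 × 6.94% = 7.07%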